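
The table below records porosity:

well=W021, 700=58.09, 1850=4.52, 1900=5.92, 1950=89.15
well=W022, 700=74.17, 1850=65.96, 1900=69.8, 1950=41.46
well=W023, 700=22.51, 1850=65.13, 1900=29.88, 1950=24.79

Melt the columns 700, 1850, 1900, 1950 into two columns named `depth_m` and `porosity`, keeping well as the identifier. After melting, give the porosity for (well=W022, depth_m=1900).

69.8

Unpivoting turns each (well, wide-column) pair into one long row.
The wide cell at row W022, column 1900 holds 69.8, so the long row (W022, 1900) has porosity=69.8.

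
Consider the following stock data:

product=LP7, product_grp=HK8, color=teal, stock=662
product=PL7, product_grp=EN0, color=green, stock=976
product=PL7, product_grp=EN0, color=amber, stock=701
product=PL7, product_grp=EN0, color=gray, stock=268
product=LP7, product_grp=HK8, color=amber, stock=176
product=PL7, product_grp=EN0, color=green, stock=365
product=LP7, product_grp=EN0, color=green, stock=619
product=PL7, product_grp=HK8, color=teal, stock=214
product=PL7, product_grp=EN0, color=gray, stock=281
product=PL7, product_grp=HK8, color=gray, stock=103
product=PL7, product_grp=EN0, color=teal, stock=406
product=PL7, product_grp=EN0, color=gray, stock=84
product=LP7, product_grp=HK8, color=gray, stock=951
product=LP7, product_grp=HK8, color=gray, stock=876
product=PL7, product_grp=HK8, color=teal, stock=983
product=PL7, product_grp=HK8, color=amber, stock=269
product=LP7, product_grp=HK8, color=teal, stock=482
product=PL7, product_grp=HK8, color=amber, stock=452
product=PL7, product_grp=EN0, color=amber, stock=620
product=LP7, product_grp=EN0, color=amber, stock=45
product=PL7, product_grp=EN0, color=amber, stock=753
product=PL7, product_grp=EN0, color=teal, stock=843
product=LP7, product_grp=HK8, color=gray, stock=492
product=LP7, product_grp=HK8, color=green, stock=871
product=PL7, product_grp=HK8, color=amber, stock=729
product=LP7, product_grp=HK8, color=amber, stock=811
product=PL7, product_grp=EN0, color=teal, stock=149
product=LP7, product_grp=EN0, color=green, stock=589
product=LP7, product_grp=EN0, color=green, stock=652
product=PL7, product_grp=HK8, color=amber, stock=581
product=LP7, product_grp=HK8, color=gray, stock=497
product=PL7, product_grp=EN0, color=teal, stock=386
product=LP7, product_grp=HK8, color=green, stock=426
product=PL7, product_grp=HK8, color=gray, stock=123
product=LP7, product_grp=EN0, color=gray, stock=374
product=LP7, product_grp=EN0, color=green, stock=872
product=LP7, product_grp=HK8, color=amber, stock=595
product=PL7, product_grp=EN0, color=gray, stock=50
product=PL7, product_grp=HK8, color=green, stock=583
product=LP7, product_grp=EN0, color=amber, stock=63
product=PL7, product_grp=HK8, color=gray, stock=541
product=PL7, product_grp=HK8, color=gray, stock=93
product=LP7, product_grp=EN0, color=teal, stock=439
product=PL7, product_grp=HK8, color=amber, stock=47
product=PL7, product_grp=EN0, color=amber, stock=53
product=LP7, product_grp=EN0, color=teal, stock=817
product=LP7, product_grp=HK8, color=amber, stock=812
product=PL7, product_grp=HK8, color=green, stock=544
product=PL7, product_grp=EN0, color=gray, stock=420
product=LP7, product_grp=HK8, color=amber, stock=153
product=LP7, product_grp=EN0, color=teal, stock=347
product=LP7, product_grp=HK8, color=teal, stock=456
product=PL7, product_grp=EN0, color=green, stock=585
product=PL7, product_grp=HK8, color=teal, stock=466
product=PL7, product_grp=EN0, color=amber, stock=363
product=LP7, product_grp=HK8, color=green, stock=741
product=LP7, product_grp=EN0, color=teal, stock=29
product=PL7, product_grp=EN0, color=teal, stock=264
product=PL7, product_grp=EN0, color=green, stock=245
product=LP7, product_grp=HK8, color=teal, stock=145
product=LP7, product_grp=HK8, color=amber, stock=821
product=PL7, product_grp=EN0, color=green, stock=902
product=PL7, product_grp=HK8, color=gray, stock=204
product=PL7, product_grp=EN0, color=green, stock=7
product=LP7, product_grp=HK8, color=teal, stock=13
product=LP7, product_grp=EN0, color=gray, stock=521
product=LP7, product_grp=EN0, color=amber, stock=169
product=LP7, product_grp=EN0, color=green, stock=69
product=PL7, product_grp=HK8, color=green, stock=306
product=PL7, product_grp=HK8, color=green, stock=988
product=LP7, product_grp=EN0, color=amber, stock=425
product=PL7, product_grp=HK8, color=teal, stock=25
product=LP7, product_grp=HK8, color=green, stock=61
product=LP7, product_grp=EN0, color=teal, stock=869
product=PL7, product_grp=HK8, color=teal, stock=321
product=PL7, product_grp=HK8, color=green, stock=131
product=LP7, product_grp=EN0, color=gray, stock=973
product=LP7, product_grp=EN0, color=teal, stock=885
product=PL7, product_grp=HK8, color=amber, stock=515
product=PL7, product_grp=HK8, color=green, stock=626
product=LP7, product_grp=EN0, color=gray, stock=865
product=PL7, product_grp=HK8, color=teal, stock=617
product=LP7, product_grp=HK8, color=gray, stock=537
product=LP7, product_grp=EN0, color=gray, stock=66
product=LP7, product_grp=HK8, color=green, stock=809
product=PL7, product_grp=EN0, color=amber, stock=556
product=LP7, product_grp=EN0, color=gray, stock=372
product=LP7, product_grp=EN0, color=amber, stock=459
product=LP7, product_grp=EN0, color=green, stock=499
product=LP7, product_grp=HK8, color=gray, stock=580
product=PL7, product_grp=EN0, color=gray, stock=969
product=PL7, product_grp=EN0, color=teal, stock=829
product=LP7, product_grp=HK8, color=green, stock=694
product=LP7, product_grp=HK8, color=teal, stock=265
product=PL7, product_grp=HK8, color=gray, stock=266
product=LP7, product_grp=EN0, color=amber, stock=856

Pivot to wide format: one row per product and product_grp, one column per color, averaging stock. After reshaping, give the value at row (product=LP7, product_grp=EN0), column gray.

Rows with product=LP7, product_grp=EN0 and color=gray: stock values are 374, 521, 973, 865, 66, 372.
(374 + 521 + 973 + 865 + 66 + 372) / 6 = 528.50.

528.50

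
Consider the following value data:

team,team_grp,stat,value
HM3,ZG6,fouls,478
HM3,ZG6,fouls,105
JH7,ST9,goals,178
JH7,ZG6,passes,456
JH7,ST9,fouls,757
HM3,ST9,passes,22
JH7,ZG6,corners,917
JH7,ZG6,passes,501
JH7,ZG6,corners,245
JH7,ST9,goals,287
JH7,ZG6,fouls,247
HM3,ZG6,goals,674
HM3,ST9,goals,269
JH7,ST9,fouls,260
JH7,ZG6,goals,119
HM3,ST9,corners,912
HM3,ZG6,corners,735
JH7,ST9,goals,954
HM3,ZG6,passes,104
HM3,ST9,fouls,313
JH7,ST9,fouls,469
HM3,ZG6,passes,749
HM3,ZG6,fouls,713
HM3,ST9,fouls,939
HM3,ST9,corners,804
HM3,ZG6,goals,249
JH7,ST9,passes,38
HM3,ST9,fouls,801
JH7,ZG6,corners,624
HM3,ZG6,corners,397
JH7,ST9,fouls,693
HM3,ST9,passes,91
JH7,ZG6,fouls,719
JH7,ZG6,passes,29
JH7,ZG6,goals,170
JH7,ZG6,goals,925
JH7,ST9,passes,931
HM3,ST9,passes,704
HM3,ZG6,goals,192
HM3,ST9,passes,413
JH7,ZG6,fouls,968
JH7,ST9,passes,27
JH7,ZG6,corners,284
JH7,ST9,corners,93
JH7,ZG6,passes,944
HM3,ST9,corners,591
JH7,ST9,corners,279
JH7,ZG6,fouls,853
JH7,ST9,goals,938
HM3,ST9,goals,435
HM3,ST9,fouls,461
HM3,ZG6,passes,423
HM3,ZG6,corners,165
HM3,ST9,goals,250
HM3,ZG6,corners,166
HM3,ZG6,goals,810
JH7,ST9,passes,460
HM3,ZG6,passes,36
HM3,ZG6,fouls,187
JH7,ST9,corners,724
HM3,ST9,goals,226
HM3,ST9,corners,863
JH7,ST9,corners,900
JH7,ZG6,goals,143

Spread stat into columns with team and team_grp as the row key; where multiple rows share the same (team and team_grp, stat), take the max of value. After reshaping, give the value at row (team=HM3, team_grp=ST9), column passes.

Rows with team=HM3, team_grp=ST9 and stat=passes: value values are 22, 91, 704, 413.
max(22, 91, 704, 413) = 704.

704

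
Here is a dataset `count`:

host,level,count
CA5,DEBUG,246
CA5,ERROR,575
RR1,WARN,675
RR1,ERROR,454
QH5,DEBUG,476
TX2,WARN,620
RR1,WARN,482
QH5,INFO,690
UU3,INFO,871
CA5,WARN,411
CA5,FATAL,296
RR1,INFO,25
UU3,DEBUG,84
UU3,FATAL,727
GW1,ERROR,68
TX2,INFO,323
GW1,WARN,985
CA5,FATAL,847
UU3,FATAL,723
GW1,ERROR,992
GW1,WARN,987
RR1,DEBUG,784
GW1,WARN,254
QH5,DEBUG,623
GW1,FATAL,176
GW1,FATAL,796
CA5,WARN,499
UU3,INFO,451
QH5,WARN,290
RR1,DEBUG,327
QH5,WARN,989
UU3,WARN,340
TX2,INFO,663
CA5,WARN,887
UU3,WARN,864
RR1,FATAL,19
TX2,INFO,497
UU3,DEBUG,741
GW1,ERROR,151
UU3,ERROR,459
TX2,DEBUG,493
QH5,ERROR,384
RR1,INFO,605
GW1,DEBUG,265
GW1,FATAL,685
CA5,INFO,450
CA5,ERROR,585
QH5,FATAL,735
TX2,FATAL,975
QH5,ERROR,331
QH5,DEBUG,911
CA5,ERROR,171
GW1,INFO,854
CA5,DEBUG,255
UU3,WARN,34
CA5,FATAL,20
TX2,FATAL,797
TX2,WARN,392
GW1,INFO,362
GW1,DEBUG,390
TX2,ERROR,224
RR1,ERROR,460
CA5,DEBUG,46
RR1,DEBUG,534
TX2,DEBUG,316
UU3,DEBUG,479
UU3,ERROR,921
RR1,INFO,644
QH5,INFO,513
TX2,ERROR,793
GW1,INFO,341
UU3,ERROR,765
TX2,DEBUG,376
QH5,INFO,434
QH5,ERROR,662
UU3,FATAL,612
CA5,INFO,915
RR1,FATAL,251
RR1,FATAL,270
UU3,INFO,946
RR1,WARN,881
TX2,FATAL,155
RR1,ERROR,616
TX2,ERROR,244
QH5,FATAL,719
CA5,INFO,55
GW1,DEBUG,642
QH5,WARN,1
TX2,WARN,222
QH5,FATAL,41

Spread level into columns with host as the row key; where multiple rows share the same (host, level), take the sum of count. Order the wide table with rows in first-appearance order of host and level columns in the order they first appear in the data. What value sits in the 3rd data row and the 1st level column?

With rows in first-appearance order of host, row 3 is host=QH5. level columns in first-appearance order: DEBUG, ERROR, WARN, INFO, FATAL; column 1 is DEBUG.
Long rows with host=QH5, level=DEBUG: 476 + 623 + 911 = 2010.

2010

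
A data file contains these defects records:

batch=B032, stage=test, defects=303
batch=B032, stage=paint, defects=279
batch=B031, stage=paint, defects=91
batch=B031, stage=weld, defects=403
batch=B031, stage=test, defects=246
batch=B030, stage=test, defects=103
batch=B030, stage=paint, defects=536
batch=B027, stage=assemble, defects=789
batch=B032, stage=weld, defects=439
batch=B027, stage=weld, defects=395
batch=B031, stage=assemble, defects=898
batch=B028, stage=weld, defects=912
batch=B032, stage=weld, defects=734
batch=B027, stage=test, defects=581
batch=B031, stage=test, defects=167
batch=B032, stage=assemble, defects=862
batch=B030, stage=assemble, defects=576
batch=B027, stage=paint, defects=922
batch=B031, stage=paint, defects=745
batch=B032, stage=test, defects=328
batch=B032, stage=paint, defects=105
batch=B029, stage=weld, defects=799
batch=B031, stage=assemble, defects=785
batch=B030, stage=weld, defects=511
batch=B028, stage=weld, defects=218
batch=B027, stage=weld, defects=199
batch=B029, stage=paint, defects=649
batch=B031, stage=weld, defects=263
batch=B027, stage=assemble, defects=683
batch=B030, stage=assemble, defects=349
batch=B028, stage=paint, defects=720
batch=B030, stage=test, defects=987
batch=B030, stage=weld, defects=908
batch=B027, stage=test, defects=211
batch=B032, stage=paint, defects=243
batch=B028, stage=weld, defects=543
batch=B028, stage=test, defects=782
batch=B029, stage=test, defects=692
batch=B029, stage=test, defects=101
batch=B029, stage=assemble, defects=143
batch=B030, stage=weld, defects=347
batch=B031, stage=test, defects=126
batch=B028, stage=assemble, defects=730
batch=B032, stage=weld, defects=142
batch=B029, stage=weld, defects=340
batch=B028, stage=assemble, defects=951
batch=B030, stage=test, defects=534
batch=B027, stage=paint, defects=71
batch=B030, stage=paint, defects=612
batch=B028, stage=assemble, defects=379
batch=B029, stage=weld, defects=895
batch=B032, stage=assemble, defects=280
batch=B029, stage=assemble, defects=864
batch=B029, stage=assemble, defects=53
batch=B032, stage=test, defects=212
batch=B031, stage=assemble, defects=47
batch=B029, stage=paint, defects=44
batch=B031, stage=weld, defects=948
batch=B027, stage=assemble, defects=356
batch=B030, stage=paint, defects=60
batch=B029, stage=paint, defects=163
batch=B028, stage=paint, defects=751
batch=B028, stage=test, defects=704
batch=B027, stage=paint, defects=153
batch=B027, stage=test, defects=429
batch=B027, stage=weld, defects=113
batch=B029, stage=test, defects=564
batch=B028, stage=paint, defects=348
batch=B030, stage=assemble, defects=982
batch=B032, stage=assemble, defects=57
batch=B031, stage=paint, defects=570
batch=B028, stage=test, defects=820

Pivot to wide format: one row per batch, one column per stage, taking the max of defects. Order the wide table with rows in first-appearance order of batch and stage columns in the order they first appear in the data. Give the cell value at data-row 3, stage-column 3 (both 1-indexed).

With rows in first-appearance order of batch, row 3 is batch=B030. stage columns in first-appearance order: test, paint, weld, assemble; column 3 is weld.
Long rows with batch=B030, stage=weld: max(511, 908, 347) = 908.

908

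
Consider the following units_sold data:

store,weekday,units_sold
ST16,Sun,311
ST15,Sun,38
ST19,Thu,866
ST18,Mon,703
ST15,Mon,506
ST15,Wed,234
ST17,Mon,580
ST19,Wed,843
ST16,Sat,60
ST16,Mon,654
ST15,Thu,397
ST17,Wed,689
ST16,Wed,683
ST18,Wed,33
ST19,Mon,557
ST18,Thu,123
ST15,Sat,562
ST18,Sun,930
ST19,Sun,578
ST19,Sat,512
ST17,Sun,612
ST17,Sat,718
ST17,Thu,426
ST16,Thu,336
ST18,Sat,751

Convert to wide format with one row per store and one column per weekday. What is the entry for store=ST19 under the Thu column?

Wide layout: rows indexed by store, columns are the 5 distinct weekday values (Sun, Thu, Mon, Wed, Sat).
Cell (store=ST19, weekday=Thu) draws from the long row where store=ST19 and weekday=Thu, which has units_sold=866.

866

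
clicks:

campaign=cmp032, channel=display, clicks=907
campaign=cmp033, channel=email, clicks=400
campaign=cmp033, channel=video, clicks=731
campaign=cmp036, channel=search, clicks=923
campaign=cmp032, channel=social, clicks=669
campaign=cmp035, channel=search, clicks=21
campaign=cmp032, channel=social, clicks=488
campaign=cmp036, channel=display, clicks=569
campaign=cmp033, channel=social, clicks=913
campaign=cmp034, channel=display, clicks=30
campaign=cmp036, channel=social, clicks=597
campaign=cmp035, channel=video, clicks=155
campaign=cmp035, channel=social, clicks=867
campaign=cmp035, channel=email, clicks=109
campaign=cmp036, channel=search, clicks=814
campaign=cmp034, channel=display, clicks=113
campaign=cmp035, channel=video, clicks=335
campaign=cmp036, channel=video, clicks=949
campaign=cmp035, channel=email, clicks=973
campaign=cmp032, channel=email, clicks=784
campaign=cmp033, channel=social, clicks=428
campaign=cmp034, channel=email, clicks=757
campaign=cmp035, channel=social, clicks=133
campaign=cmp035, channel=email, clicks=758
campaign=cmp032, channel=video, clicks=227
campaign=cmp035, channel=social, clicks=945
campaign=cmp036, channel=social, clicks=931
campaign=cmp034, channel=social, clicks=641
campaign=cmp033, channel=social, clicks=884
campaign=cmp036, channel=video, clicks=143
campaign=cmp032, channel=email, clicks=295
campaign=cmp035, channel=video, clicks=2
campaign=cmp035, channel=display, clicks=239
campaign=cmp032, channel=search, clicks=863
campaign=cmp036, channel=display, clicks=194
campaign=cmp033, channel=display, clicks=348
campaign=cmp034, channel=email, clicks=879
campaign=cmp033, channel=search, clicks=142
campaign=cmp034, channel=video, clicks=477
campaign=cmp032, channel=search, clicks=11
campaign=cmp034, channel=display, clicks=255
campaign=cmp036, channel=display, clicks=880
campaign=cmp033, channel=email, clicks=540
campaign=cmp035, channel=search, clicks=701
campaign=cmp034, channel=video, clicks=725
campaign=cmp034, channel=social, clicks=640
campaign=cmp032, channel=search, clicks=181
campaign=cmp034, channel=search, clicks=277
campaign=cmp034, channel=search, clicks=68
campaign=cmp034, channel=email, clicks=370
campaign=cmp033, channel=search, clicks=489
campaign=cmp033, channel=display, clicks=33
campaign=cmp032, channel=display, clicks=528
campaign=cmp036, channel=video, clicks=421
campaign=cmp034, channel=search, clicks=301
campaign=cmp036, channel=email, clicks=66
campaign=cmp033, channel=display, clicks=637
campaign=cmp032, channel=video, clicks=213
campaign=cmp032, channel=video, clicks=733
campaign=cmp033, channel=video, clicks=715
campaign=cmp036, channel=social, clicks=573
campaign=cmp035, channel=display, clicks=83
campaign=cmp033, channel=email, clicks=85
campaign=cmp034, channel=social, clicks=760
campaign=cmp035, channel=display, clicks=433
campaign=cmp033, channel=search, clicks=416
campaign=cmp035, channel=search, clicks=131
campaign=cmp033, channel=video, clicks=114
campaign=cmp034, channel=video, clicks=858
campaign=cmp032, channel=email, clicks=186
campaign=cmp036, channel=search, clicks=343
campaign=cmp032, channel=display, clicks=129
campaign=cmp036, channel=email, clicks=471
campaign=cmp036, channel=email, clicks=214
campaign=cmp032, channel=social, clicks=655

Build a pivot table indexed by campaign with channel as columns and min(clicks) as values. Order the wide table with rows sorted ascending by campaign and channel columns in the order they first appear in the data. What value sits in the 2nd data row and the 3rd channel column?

114

With rows sorted ascending by campaign, row 2 is campaign=cmp033. channel columns in first-appearance order: display, email, video, search, social; column 3 is video.
Long rows with campaign=cmp033, channel=video: min(731, 715, 114) = 114.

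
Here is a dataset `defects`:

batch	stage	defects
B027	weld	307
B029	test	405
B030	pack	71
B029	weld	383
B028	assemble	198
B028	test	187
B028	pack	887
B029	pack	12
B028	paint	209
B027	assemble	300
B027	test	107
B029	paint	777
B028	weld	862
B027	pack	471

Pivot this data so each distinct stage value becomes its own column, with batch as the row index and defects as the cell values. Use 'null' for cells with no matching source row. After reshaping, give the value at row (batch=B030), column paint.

null

No long-format row has batch=B030 and stage=paint, so the cell is null.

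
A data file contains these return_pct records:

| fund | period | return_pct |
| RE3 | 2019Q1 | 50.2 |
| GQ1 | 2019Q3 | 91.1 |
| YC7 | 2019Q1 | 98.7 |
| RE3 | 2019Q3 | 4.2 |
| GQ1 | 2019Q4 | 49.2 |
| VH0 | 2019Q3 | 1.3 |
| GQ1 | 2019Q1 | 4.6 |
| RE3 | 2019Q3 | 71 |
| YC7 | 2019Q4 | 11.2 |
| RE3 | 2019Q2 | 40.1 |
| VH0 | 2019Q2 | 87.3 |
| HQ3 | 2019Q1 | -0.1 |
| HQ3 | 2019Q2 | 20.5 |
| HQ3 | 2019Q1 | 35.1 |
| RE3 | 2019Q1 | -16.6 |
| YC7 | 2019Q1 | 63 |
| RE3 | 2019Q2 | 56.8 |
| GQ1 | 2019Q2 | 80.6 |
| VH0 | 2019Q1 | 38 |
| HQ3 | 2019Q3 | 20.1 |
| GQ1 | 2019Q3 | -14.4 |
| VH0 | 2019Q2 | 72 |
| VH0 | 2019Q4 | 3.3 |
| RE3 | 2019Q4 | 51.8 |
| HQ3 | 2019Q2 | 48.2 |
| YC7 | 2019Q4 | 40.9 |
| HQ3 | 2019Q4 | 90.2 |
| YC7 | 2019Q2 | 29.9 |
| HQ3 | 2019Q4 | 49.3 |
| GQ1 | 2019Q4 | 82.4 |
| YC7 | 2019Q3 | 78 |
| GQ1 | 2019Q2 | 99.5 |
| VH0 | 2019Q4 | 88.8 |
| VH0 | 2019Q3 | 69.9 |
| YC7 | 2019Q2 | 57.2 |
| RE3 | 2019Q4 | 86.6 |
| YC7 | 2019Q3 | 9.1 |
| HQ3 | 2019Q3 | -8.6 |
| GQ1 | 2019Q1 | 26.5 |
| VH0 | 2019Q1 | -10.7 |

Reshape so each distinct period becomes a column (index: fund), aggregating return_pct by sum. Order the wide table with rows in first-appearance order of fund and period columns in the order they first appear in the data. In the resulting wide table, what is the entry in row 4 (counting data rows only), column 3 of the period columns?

92.1

With rows in first-appearance order of fund, row 4 is fund=VH0. period columns in first-appearance order: 2019Q1, 2019Q3, 2019Q4, 2019Q2; column 3 is 2019Q4.
Long rows with fund=VH0, period=2019Q4: 3.3 + 88.8 = 92.1.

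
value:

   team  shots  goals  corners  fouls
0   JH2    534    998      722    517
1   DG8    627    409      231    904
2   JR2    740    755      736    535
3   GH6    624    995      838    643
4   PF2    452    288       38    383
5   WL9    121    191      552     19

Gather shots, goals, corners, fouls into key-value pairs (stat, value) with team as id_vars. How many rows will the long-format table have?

6 team values × 4 melted columns = 24 rows.

24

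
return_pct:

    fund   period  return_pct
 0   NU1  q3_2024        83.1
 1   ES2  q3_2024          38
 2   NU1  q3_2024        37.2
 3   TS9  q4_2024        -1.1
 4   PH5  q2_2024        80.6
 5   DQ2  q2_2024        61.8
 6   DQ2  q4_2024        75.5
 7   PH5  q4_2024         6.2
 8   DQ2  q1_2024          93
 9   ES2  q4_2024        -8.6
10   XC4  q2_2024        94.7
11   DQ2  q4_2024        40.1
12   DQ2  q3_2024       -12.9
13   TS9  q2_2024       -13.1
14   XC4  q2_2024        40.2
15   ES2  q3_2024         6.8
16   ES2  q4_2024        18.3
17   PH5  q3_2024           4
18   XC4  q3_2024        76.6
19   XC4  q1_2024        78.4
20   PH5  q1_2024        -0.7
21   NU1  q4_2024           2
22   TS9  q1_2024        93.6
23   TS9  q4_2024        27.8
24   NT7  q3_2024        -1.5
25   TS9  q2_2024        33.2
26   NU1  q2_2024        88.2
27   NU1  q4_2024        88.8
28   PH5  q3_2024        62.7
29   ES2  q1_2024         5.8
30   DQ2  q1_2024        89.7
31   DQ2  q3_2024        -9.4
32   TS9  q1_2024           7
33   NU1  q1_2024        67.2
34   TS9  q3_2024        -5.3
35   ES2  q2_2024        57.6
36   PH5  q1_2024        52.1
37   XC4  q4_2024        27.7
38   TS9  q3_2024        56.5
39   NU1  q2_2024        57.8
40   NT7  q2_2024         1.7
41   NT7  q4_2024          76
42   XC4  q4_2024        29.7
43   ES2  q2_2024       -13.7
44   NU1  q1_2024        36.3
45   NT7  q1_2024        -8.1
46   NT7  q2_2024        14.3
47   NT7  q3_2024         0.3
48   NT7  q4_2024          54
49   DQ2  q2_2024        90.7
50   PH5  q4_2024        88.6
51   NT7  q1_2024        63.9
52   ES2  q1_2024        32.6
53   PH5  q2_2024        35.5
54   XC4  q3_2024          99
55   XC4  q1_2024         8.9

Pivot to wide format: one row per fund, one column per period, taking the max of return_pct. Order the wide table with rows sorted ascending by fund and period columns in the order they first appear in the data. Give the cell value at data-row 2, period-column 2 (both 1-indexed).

18.3

With rows sorted ascending by fund, row 2 is fund=ES2. period columns in first-appearance order: q3_2024, q4_2024, q2_2024, q1_2024; column 2 is q4_2024.
Long rows with fund=ES2, period=q4_2024: max(-8.6, 18.3) = 18.3.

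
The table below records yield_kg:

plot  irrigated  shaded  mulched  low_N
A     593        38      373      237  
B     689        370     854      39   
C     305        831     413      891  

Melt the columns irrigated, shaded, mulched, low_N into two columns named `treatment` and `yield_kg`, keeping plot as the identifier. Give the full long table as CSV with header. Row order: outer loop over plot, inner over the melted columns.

Each (plot, column) pair becomes one row: 3 × 4 = 12 rows.
For example, (A, irrigated) → yield_kg=593.

plot,treatment,yield_kg
A,irrigated,593
A,shaded,38
A,mulched,373
A,low_N,237
B,irrigated,689
B,shaded,370
B,mulched,854
B,low_N,39
C,irrigated,305
C,shaded,831
C,mulched,413
C,low_N,891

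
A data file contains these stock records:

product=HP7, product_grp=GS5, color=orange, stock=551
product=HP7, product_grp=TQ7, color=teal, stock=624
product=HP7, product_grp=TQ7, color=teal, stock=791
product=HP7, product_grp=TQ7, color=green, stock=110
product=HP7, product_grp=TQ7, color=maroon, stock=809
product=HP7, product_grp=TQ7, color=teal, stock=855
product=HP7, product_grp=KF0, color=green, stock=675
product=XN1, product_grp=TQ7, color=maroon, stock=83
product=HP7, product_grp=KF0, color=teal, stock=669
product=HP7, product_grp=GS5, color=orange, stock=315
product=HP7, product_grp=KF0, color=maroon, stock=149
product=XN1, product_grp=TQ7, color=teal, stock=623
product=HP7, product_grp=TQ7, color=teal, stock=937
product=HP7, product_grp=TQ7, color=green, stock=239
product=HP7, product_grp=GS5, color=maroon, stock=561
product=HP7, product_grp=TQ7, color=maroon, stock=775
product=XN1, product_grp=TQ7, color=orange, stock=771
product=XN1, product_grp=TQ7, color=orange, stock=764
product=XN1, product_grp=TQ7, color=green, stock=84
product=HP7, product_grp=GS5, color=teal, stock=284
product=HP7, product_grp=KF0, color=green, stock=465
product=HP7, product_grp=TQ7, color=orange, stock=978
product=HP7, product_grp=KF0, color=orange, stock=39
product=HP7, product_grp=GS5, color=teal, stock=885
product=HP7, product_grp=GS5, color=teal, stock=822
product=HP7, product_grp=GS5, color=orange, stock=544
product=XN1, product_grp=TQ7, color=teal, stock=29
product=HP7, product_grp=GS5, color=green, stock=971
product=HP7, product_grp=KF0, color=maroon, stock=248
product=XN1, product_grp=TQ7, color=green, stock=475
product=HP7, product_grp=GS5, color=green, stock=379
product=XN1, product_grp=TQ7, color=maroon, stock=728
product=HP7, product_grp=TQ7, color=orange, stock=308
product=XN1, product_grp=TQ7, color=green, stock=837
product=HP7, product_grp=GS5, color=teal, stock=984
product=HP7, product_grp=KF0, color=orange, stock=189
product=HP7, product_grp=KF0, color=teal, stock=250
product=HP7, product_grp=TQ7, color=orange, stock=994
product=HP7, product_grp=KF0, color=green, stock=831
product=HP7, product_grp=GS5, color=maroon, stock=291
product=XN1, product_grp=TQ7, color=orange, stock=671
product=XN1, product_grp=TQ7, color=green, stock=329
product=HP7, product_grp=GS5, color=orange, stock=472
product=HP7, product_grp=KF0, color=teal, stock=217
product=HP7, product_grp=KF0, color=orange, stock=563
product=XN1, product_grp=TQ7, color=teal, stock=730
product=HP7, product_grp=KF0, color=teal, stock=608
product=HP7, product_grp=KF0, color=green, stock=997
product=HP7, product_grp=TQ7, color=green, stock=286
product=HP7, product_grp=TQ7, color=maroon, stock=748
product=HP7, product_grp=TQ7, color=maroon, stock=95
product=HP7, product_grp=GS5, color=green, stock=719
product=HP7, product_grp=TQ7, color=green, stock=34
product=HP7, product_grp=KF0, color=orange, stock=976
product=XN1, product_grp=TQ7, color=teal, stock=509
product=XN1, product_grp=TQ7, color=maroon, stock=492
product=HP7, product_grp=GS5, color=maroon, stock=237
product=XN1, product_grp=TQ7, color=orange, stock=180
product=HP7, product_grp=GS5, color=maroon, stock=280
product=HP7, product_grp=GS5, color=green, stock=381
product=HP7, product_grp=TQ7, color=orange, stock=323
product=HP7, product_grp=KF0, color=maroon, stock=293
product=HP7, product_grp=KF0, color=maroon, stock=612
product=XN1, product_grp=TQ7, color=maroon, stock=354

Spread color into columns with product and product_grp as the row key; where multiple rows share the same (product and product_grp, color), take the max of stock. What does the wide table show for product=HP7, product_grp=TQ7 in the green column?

Rows with product=HP7, product_grp=TQ7 and color=green: stock values are 110, 239, 286, 34.
max(110, 239, 286, 34) = 286.

286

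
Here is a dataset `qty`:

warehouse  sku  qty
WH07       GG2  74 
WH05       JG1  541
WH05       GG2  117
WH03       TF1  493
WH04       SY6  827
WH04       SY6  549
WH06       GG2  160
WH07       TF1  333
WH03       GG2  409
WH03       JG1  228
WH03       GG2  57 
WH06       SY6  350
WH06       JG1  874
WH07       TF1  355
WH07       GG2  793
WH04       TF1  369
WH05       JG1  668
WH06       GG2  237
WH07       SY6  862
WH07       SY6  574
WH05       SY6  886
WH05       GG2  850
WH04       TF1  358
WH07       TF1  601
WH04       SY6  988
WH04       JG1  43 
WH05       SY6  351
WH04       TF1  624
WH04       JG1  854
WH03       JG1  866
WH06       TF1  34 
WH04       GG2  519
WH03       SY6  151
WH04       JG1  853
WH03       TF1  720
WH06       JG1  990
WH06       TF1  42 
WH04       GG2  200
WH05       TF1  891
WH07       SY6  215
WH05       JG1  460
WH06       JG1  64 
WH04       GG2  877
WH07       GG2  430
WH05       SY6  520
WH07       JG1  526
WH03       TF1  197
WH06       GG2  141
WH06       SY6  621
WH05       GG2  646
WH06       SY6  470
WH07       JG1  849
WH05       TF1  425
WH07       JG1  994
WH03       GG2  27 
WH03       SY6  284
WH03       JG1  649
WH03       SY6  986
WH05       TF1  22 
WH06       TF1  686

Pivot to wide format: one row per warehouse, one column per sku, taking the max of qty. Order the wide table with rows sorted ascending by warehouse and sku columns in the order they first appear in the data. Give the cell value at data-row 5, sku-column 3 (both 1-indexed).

601

With rows sorted ascending by warehouse, row 5 is warehouse=WH07. sku columns in first-appearance order: GG2, JG1, TF1, SY6; column 3 is TF1.
Long rows with warehouse=WH07, sku=TF1: max(333, 355, 601) = 601.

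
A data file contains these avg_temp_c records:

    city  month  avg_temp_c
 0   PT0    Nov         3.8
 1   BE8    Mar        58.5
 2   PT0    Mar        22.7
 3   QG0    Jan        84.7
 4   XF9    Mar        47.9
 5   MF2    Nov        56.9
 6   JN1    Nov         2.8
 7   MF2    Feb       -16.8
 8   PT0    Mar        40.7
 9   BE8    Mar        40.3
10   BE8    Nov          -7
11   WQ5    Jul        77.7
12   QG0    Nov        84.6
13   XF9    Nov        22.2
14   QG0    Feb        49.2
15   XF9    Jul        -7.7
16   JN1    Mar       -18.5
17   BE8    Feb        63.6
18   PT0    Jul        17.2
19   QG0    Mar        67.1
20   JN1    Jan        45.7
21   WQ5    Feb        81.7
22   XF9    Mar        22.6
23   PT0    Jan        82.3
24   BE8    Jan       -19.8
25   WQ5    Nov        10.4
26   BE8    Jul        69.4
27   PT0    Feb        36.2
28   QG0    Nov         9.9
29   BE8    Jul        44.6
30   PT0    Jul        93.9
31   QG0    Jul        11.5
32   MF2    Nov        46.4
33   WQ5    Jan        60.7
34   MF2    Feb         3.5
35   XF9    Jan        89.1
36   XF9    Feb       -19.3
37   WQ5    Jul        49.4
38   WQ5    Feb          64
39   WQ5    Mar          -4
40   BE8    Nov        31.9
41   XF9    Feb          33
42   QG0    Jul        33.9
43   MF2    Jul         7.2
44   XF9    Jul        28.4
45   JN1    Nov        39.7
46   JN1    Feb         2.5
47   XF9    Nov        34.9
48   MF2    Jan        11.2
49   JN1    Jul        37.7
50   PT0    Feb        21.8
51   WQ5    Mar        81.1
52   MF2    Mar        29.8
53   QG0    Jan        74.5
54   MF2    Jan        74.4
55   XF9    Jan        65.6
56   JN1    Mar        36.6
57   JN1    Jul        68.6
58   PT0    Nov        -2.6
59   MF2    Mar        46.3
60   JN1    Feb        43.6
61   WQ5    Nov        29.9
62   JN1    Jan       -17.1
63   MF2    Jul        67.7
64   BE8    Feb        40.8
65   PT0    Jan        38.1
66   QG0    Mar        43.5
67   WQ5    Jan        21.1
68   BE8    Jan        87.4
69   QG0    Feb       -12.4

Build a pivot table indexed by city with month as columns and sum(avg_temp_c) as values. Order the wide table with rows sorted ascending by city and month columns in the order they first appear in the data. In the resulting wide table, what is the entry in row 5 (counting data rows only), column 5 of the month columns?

45.4

With rows sorted ascending by city, row 5 is city=QG0. month columns in first-appearance order: Nov, Mar, Jan, Feb, Jul; column 5 is Jul.
Long rows with city=QG0, month=Jul: 11.5 + 33.9 = 45.4.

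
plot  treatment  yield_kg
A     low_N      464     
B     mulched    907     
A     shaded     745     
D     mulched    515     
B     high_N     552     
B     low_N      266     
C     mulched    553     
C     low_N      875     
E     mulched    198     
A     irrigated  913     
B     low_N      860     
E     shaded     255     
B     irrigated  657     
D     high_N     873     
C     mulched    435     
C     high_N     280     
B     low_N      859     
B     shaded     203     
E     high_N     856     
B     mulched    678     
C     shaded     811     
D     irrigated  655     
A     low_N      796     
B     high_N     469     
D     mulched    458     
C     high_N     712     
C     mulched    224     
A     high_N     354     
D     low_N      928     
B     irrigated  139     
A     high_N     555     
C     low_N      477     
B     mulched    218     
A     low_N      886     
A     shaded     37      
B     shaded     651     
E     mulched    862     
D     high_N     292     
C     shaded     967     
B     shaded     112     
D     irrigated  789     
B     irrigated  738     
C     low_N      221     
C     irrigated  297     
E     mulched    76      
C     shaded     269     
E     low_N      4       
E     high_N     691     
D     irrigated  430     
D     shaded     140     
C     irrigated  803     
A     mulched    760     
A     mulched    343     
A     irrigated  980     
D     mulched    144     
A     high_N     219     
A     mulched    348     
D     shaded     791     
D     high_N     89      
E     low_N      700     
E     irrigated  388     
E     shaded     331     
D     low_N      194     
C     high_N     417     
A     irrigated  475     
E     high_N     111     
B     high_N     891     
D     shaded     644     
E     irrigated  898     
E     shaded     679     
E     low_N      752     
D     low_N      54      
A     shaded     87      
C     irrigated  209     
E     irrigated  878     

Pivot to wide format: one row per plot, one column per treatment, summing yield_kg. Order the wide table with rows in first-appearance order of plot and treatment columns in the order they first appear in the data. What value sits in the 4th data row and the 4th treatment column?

1409

With rows in first-appearance order of plot, row 4 is plot=C. treatment columns in first-appearance order: low_N, mulched, shaded, high_N, irrigated; column 4 is high_N.
Long rows with plot=C, treatment=high_N: 280 + 712 + 417 = 1409.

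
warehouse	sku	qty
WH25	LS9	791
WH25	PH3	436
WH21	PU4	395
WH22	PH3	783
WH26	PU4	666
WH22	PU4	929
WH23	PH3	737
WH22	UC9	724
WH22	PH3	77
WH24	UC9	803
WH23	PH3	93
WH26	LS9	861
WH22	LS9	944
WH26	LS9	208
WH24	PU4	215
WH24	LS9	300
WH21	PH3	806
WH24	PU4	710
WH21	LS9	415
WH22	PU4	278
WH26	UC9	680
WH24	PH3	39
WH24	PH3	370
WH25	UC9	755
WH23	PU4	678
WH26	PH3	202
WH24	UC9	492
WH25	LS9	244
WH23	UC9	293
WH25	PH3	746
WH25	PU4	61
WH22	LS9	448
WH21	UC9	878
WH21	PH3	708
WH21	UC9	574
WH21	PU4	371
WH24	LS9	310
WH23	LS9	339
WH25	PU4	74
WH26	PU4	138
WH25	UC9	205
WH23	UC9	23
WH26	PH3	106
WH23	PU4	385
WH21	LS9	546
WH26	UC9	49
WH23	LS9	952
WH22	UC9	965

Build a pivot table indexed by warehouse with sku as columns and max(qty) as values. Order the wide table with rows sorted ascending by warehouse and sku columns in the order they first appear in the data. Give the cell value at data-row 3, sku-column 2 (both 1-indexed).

737

With rows sorted ascending by warehouse, row 3 is warehouse=WH23. sku columns in first-appearance order: LS9, PH3, PU4, UC9; column 2 is PH3.
Long rows with warehouse=WH23, sku=PH3: max(737, 93) = 737.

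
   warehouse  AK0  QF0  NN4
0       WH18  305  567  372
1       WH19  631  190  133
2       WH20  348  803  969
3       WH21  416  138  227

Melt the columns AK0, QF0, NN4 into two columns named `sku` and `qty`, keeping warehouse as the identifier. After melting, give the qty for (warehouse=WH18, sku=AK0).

Unpivoting turns each (warehouse, wide-column) pair into one long row.
The wide cell at row WH18, column AK0 holds 305, so the long row (WH18, AK0) has qty=305.

305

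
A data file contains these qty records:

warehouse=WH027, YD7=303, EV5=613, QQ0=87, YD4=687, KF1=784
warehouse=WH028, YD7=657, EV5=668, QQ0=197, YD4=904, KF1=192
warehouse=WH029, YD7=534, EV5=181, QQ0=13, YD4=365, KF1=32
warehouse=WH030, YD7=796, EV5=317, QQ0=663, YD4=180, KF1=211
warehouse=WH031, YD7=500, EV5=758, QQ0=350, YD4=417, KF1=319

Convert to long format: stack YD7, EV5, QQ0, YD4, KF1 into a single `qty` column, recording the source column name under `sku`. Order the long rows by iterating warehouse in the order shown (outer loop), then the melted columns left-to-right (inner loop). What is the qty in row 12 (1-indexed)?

25 rows total (5 × 5). Row 12: index ⌊(12-1)/5⌋ = 2 into warehouse → WH029; (12-1) mod 5 = 1 into the melted columns → EV5.
So row 12 is (WH029, EV5, 181); qty = 181.

181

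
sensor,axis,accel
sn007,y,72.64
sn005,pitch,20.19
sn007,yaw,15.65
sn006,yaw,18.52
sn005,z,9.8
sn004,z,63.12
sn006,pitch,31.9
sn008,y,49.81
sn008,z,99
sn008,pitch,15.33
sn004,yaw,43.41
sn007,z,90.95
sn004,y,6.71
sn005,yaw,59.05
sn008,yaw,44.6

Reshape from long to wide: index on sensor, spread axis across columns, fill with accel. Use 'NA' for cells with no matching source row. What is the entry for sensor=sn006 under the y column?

No long-format row has sensor=sn006 and axis=y, so the cell is NA.

NA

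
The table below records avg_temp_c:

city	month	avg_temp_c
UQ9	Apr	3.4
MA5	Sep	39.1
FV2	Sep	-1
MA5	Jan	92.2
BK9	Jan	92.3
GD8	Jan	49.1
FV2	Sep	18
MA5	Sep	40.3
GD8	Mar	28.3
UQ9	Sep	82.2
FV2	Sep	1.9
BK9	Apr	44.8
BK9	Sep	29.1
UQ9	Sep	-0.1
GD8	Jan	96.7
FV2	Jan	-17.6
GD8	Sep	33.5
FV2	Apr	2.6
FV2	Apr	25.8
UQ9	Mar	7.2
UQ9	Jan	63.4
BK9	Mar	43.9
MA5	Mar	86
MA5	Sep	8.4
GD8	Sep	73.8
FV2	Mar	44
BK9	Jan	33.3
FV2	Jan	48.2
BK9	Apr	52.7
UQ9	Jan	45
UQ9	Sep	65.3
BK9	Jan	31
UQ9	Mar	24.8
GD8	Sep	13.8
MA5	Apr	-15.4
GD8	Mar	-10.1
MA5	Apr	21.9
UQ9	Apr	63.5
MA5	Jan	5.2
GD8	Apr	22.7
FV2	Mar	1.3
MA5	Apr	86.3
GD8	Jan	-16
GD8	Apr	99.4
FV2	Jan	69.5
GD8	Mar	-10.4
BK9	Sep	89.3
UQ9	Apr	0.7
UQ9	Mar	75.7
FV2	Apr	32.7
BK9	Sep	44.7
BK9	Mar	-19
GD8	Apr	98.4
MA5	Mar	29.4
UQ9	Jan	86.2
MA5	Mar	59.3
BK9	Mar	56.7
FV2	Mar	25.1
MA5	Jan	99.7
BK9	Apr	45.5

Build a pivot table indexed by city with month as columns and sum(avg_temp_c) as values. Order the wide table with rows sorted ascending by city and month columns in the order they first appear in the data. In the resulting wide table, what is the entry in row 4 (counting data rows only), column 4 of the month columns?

174.7

With rows sorted ascending by city, row 4 is city=MA5. month columns in first-appearance order: Apr, Sep, Jan, Mar; column 4 is Mar.
Long rows with city=MA5, month=Mar: 86 + 29.4 + 59.3 = 174.7.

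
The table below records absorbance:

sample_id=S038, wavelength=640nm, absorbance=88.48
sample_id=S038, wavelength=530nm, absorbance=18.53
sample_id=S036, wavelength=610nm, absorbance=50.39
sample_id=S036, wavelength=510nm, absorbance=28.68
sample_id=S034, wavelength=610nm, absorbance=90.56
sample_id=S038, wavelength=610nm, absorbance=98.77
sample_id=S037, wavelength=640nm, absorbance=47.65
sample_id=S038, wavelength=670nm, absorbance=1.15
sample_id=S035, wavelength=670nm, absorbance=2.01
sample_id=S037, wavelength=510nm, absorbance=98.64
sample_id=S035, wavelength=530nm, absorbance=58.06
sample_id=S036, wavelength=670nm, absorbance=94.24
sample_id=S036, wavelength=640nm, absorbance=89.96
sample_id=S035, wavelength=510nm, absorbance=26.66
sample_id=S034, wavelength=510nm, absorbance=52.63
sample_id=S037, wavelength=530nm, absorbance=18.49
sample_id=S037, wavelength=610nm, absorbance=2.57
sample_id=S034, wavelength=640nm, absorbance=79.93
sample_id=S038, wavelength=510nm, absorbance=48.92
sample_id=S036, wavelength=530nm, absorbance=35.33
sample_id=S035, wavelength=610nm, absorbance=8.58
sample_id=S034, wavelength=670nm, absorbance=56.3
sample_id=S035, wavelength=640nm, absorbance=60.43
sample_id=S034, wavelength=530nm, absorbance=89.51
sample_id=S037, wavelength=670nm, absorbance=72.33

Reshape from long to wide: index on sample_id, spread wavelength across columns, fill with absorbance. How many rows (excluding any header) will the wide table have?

5 distinct sample_id values → 5 rows.

5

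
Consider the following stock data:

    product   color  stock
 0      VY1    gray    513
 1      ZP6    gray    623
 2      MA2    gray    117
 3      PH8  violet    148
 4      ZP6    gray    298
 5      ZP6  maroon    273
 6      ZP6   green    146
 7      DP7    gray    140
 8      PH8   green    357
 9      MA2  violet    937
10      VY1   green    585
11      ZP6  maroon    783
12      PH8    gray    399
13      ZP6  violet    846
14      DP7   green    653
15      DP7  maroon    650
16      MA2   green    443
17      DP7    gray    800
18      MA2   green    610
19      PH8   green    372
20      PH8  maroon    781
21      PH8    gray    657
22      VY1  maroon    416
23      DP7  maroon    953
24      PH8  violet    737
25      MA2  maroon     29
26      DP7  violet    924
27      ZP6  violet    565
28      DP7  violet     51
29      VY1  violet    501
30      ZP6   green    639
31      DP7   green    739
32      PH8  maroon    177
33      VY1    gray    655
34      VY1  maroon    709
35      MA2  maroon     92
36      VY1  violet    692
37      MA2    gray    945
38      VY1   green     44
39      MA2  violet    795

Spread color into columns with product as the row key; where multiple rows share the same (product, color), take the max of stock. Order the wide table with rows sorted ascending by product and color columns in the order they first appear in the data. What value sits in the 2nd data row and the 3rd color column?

With rows sorted ascending by product, row 2 is product=MA2. color columns in first-appearance order: gray, violet, maroon, green; column 3 is maroon.
Long rows with product=MA2, color=maroon: max(29, 92) = 92.

92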